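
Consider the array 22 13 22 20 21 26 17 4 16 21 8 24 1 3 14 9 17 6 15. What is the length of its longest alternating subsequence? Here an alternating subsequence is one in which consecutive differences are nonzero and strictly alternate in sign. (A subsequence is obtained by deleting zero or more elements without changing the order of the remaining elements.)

A longest alternating subsequence is 22, 13, 22, 20, 21, 4, 16, 8, 24, 1, 14, 9, 17, 6, 15 (positions 1,2,3,4,5,8,9,11,12,13,15,16,17,18,19); its 14 consecutive differences strictly alternate in sign, and length 15 is optimal.

15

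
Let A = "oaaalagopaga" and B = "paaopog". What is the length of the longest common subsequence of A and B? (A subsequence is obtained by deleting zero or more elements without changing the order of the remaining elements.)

Backtracking the LCS table gives one alignment: a (A4,B2) → a (A6,B3) → o (A8,B4) → p (A9,B5) → g (A11,B7).
So the longest common subsequence has length 5.

5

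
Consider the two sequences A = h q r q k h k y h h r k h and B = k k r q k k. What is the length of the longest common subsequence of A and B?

4

A longest common subsequence is rqkk (length 4); the LCS DP confirms no longer common subsequence exists.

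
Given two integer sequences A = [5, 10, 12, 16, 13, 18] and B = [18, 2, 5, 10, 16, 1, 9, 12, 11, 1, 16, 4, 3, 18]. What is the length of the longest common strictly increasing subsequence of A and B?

5

A longest common strictly increasing subsequence is 5, 10, 12, 16, 18 (length 5); it appears in order in both A and B, and no longer such subsequence exists.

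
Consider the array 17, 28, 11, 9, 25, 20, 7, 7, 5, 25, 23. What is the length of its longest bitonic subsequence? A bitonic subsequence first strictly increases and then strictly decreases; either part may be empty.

One longest bitonic subsequence is 17, 28, 25, 20, 7, 5 (positions 1,2,5,6,8,9): it rises to 28 then falls. Length 6 is optimal.

6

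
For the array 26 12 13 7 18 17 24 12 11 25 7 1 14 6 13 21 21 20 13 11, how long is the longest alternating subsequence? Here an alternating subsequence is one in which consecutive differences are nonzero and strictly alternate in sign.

A longest alternating subsequence is 26, 12, 13, 7, 18, 17, 24, 12, 25, 7, 14, 6, 21, 20 (positions 1,2,3,4,5,6,7,8,10,11,13,14,16,18); its 13 consecutive differences strictly alternate in sign, and length 14 is optimal.

14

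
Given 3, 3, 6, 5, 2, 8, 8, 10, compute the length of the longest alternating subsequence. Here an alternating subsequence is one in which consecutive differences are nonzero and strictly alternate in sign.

4

Track the best alternating length ending on an up-step vs a down-step at each position: up/down = 1/1, 1/1, 2/1, 2/3, 1/3, 4/1, 4/1, 4/1.
The maximum over both is 4; one such subsequence is 3, 6, 5, 8.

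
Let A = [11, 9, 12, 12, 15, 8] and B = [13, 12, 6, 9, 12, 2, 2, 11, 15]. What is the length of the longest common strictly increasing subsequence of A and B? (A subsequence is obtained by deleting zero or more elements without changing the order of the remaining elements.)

For each value that appears in both, track the longest common increasing run ending there.
The best achievable length is 3; one witness is 9, 12, 15 (A-positions 2,3,5, B-positions 4,5,9).

3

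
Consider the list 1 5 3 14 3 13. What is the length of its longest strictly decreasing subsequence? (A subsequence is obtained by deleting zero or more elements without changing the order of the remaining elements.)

2

One longest decreasing subsequence is 5, 3 (positions 2,3), of length 2; no longer one exists.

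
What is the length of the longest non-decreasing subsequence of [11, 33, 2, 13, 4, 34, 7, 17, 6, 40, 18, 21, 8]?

Let dp[i] be the longest non-decreasing subsequence ending at position i. Then dp = [1, 2, 1, 2, 2, 3, 3, 4, 3, 5, 5, 6, 4].
The maximum is 6; one witness is 2, 4, 7, 17, 18, 21 at positions 3,5,7,8,11,12.

6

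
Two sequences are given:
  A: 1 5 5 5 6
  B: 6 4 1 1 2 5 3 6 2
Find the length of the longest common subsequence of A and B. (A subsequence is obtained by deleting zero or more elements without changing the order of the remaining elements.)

3

Backtracking the LCS table gives one alignment: 1 (A1,B4) → 5 (A2,B6) → 6 (A5,B8).
So the longest common subsequence has length 3.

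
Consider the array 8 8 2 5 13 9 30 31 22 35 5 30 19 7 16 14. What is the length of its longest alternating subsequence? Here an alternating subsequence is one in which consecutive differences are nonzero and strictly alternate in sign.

12

A longest alternating subsequence is 8, 2, 13, 9, 30, 22, 35, 5, 30, 7, 16, 14 (positions 1,3,5,6,7,9,10,11,12,14,15,16); its 11 consecutive differences strictly alternate in sign, and length 12 is optimal.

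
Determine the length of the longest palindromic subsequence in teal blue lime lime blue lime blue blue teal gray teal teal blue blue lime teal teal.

11

One longest palindromic subsequence is teal lime blue blue teal teal teal blue blue lime teal (positions 1,6,7,8,9,11,12,13,14,15,17); it reads the same forward and backward, and the interval DP gives dp[1][17] = 11.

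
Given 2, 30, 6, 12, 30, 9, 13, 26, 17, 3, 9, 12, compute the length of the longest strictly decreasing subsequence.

One longest decreasing subsequence is 30, 12, 9, 3 (positions 2,4,6,10), of length 4; no longer one exists.

4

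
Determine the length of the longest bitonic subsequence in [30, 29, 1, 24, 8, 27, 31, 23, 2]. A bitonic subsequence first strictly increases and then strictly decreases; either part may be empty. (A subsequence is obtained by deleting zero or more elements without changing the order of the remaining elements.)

Let inc[i] be the LIS ending at i and dec[i] the longest strictly decreasing subsequence starting at i. inc = [1, 1, 1, 2, 2, 3, 4, 3, 2], dec = [5, 4, 1, 3, 2, 3, 3, 2, 1].
max_i inc[i]+dec[i]−1 = 6, with one witness 1, 24, 27, 31, 23, 2.

6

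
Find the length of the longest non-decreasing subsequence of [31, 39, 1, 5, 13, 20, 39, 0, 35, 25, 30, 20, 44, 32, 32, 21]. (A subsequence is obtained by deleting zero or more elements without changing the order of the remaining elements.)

Let dp[i] be the longest non-decreasing subsequence ending at position i. Then dp = [1, 2, 1, 2, 3, 4, 5, 1, 5, 5, 6, 5, 7, 7, 8, 6].
The maximum is 8; one witness is 1, 5, 13, 20, 25, 30, 32, 32 at positions 3,4,5,6,10,11,14,15.

8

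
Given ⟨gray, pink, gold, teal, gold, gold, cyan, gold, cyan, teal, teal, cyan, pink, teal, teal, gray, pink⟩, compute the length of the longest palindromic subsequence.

One longest palindromic subsequence is gray pink teal cyan gold cyan teal pink gray (positions 1,2,4,7,8,9,11,13,16); it reads the same forward and backward, and the interval DP gives dp[1][17] = 9.

9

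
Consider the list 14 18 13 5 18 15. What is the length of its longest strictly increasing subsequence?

Let dp[i] be the longest increasing subsequence ending at position i. Then dp = [1, 2, 1, 1, 2, 2].
The maximum is 2; one witness is 14, 18 at positions 1,2.

2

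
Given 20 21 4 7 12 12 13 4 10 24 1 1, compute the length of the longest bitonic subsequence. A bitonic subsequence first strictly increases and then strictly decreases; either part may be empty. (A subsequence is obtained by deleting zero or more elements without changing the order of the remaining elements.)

One longest bitonic subsequence is 4, 7, 12, 13, 10, 1 (positions 3,4,5,7,9,12): it rises to 13 then falls. Length 6 is optimal.

6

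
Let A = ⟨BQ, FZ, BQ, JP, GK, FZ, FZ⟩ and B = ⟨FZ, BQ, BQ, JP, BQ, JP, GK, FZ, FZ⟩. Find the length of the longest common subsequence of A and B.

Backtracking the LCS table gives one alignment: BQ (A1,B3) → BQ (A3,B5) → JP (A4,B6) → GK (A5,B7) → FZ (A6,B8) → FZ (A7,B9).
So the longest common subsequence has length 6.

6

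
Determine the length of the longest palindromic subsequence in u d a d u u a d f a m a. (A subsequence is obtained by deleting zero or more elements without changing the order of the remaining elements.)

Using dp[i][j] = 2 + dp[i+1][j−1] if the ends match, else max(dp[i+1][j], dp[i][j−1]):
dp[1][12] = 6. A witness is aduuda at positions 3,4,5,6,8,12.

6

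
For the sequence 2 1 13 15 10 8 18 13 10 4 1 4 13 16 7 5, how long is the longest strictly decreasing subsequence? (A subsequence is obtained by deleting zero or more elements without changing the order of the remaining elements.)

Let dp[i] be the longest decreasing subsequence ending at position i. Then dp = [1, 2, 1, 1, 2, 3, 1, 2, 3, 4, 5, 4, 2, 2, 4, 5].
The maximum is 5; one witness is 13, 10, 8, 4, 1 at positions 3,5,6,10,11.

5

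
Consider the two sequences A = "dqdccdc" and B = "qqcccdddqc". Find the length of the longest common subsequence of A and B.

5

Backtracking the LCS table gives one alignment: q (A2,B2) → c (A4,B4) → c (A5,B5) → d (A6,B8) → c (A7,B10).
So the longest common subsequence has length 5.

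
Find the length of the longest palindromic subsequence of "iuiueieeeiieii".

Using dp[i][j] = 2 + dp[i+1][j−1] if the ends match, else max(dp[i+1][j], dp[i][j−1]):
dp[1][14] = 11. A witness is iieieeeieii at positions 1,3,5,6,7,8,9,11,12,13,14.

11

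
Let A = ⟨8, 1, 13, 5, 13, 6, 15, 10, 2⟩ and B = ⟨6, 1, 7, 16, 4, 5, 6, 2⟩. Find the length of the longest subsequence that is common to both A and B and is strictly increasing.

A longest common strictly increasing subsequence is 1, 5, 6 (length 3); it appears in order in both A and B, and no longer such subsequence exists.

3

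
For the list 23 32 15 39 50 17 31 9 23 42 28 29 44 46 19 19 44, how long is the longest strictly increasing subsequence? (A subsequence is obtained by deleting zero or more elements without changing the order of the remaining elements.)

7

Let dp[i] be the longest increasing subsequence ending at position i. Then dp = [1, 2, 1, 3, 4, 2, 3, 1, 3, 4, 4, 5, 6, 7, 3, 3, 6].
The maximum is 7; one witness is 15, 17, 23, 28, 29, 44, 46 at positions 3,6,9,11,12,13,14.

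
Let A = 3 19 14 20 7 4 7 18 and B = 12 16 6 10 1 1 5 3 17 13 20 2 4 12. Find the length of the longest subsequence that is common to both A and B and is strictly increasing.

A longest common strictly increasing subsequence is 3, 20 (length 2); it appears in order in both A and B, and no longer such subsequence exists.

2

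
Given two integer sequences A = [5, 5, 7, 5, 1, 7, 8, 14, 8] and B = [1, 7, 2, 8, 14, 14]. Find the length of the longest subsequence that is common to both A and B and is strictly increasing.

4

A longest common strictly increasing subsequence is 1, 7, 8, 14 (length 4); it appears in order in both A and B, and no longer such subsequence exists.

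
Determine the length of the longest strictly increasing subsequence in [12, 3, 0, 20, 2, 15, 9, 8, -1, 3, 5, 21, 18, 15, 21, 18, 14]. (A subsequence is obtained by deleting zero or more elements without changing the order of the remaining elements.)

6

Let dp[i] be the longest increasing subsequence ending at position i. Then dp = [1, 1, 1, 2, 2, 3, 3, 3, 1, 3, 4, 5, 5, 5, 6, 6, 5].
The maximum is 6; one witness is 0, 2, 3, 5, 18, 21 at positions 3,5,10,11,13,15.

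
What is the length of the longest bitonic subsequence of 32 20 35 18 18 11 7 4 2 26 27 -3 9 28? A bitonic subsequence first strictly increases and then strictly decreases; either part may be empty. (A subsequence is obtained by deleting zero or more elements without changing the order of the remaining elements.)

8

Let inc[i] be the LIS ending at i and dec[i] the longest strictly decreasing subsequence starting at i. inc = [1, 1, 2, 1, 1, 1, 1, 1, 1, 2, 3, 1, 2, 4], dec = [8, 7, 7, 6, 6, 5, 4, 3, 2, 2, 2, 1, 1, 1].
max_i inc[i]+dec[i]−1 = 8, with one witness 32, 20, 18, 11, 7, 4, 2, -3.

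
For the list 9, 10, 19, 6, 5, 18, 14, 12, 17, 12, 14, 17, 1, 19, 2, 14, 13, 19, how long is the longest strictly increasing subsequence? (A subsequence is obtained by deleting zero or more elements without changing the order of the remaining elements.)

Let dp[i] be the longest increasing subsequence ending at position i. Then dp = [1, 2, 3, 1, 1, 3, 3, 3, 4, 3, 4, 5, 1, 6, 2, 4, 4, 6].
The maximum is 6; one witness is 9, 10, 12, 14, 17, 19 at positions 1,2,8,11,12,14.

6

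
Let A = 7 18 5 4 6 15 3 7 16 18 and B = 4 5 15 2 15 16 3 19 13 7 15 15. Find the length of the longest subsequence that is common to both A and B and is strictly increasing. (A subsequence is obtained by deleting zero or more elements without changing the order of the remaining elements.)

For each value that appears in both, track the longest common increasing run ending there.
The best achievable length is 3; one witness is 4, 15, 16 (A-positions 4,6,9, B-positions 1,3,6).

3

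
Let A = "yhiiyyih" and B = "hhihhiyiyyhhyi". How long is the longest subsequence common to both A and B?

Backtracking the LCS table gives one alignment: h (A2,B5) → i (A3,B6) → i (A4,B8) → y (A5,B10) → y (A6,B13) → i (A7,B14).
So the longest common subsequence has length 6.

6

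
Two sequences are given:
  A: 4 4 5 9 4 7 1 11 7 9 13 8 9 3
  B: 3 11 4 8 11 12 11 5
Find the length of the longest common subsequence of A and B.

2

A longest common subsequence is 4, 5 (length 2); the LCS DP confirms no longer common subsequence exists.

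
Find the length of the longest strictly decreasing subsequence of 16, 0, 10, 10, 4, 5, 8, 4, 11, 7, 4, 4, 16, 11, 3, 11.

6

Let dp[i] be the longest decreasing subsequence ending at position i. Then dp = [1, 2, 2, 2, 3, 3, 3, 4, 2, 4, 5, 5, 1, 2, 6, 2].
The maximum is 6; one witness is 16, 10, 8, 7, 4, 3 at positions 1,3,7,10,11,15.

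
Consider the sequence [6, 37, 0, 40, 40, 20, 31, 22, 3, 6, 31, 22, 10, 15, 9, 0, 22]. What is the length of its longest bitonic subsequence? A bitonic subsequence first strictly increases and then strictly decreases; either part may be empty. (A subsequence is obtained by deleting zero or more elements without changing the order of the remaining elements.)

One longest bitonic subsequence is 6, 37, 40, 31, 22, 15, 9, 0 (positions 1,2,4,11,12,14,15,16): it rises to 40 then falls. Length 8 is optimal.

8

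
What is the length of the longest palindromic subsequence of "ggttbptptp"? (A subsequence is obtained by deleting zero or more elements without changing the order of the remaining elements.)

5

One longest palindromic subsequence is ptptp (positions 6,7,8,9,10); it reads the same forward and backward, and the interval DP gives dp[1][10] = 5.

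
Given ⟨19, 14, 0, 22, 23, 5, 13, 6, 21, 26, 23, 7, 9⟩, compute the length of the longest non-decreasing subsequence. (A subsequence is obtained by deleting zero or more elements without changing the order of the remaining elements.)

One longest non-decreasing subsequence is 0, 5, 13, 21, 26 (positions 3,6,7,9,10), of length 5; no longer one exists.

5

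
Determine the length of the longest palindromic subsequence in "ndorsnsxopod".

7

One longest palindromic subsequence is dosnsod (positions 2,3,5,6,7,11,12); it reads the same forward and backward, and the interval DP gives dp[1][12] = 7.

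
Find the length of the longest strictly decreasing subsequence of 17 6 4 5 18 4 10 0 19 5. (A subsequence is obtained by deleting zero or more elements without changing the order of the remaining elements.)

Scanning left to right, the best length ending at each element is: 17→1, 6→2, 4→3, 5→3, 18→1, 4→4, 10→2, 0→5, 19→1, 5→3.
So the longest decreasing subsequence has length 5, e.g. 17, 6, 5, 4, 0.

5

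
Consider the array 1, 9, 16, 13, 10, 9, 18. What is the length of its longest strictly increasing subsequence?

Let dp[i] be the longest increasing subsequence ending at position i. Then dp = [1, 2, 3, 3, 3, 2, 4].
The maximum is 4; one witness is 1, 9, 16, 18 at positions 1,2,3,7.

4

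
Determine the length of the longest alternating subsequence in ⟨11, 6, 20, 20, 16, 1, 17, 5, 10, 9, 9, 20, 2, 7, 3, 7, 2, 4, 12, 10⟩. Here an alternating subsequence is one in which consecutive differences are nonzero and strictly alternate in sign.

16

Track the best alternating length ending on an up-step vs a down-step at each position: up/down = 1/1, 1/2, 3/1, 3/1, 3/4, 1/4, 5/4, 5/6, 7/6, 7/8, 7/8, 9/1, 5/10, 11/10, 11/12, 13/10, 5/14, 15/14, 15/10, 15/16.
The maximum over both is 16; one such subsequence is 11, 6, 20, 16, 17, 5, 10, 9, 20, 2, 7, 3, 7, 2, 12, 10.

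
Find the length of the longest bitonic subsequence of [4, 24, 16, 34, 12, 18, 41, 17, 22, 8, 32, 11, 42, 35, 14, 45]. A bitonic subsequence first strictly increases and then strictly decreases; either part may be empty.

8

Let inc[i] be the LIS ending at i and dec[i] the longest strictly decreasing subsequence starting at i. inc = [1, 2, 2, 3, 2, 3, 4, 3, 4, 2, 5, 3, 6, 6, 4, 7], dec = [1, 4, 3, 4, 2, 3, 3, 2, 2, 1, 2, 1, 3, 2, 1, 1].
max_i inc[i]+dec[i]−1 = 8, with one witness 4, 16, 18, 22, 32, 42, 35, 14.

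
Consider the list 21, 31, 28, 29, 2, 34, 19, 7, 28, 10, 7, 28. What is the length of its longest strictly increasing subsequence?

4

One longest increasing subsequence is 21, 28, 29, 34 (positions 1,3,4,6), of length 4; no longer one exists.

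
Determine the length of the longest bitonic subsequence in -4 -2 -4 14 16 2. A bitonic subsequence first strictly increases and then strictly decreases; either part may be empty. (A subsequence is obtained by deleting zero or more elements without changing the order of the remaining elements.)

Let inc[i] be the LIS ending at i and dec[i] the longest strictly decreasing subsequence starting at i. inc = [1, 2, 1, 3, 4, 3], dec = [1, 2, 1, 2, 2, 1].
max_i inc[i]+dec[i]−1 = 5, with one witness -4, -2, 14, 16, 2.

5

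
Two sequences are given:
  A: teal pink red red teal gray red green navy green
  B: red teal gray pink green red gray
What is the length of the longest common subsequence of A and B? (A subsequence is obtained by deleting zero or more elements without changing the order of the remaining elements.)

4

A longest common subsequence is teal, pink, red, gray (length 4); the LCS DP confirms no longer common subsequence exists.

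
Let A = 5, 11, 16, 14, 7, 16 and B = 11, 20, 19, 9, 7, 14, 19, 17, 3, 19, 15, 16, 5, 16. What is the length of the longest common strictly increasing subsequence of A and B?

For each value that appears in both, track the longest common increasing run ending there.
The best achievable length is 3; one witness is 11, 14, 16 (A-positions 2,4,6, B-positions 1,6,12).

3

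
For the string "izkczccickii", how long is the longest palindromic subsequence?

Using dp[i][j] = 2 + dp[i+1][j−1] if the ends match, else max(dp[i+1][j], dp[i][j−1]):
dp[1][12] = 8. A witness is ikccccki at positions 1,3,4,6,7,9,10,12.

8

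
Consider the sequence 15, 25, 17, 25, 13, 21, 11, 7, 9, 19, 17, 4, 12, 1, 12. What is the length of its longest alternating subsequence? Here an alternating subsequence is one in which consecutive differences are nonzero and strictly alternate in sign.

12

Track the best alternating length ending on an up-step vs a down-step at each position: up/down = 1/1, 2/1, 2/3, 4/1, 1/5, 6/5, 1/7, 1/7, 8/7, 8/7, 8/9, 1/9, 10/9, 1/11, 12/9.
The maximum over both is 12; one such subsequence is 15, 25, 17, 25, 13, 21, 7, 9, 4, 12, 1, 12.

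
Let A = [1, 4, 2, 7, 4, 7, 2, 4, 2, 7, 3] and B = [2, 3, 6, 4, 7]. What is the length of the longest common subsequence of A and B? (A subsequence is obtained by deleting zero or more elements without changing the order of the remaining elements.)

3

Backtracking the LCS table gives one alignment: 2 (A3,B1) → 4 (A8,B4) → 7 (A10,B5).
So the longest common subsequence has length 3.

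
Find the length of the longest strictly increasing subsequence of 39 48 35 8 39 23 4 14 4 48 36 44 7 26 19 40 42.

5

Let dp[i] be the longest increasing subsequence ending at position i. Then dp = [1, 2, 1, 1, 2, 2, 1, 2, 1, 3, 3, 4, 2, 3, 3, 4, 5].
The maximum is 5; one witness is 8, 23, 36, 40, 42 at positions 4,6,11,16,17.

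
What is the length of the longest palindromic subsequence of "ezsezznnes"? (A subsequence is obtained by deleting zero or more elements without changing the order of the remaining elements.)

6

Using dp[i][j] = 2 + dp[i+1][j−1] if the ends match, else max(dp[i+1][j], dp[i][j−1]):
dp[1][10] = 6. A witness is sennes at positions 3,4,7,8,9,10.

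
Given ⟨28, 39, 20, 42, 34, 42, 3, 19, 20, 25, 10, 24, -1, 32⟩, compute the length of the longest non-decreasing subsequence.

One longest non-decreasing subsequence is 3, 19, 20, 25, 32 (positions 7,8,9,10,14), of length 5; no longer one exists.

5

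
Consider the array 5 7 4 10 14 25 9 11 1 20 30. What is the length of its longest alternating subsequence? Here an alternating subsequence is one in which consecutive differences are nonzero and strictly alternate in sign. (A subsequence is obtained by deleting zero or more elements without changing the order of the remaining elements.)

8

Track the best alternating length ending on an up-step vs a down-step at each position: up/down = 1/1, 2/1, 1/3, 4/1, 4/1, 4/1, 4/5, 6/5, 1/7, 8/5, 8/1.
The maximum over both is 8; one such subsequence is 5, 7, 4, 10, 9, 11, 1, 20.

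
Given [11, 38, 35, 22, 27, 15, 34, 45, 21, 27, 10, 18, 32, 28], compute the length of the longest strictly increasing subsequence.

5

One longest increasing subsequence is 11, 22, 27, 34, 45 (positions 1,4,5,7,8), of length 5; no longer one exists.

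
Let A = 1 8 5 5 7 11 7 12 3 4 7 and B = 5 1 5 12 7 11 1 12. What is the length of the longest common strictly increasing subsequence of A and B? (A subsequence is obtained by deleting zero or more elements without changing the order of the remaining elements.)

For each value that appears in both, track the longest common increasing run ending there.
The best achievable length is 5; one witness is 1, 5, 7, 11, 12 (A-positions 1,3,5,6,8, B-positions 2,3,5,6,8).

5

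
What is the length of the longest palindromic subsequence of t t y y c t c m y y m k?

7

Using dp[i][j] = 2 + dp[i+1][j−1] if the ends match, else max(dp[i+1][j], dp[i][j−1]):
dp[1][12] = 7. A witness is yyctcyy at positions 3,4,5,6,7,9,10.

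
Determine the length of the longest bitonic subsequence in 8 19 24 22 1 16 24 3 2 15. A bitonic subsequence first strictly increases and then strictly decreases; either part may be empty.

7

One longest bitonic subsequence is 8, 19, 24, 22, 16, 3, 2 (positions 1,2,3,4,6,8,9): it rises to 24 then falls. Length 7 is optimal.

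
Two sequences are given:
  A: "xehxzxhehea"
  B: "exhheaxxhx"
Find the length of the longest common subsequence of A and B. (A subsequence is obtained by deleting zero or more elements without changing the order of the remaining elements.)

Backtracking the LCS table gives one alignment: e (A2,B1) → x (A6,B2) → h (A7,B3) → h (A9,B4) → e (A10,B5) → a (A11,B6).
So the longest common subsequence has length 6.

6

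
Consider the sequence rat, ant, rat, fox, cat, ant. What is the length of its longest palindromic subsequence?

3

Using dp[i][j] = 2 + dp[i+1][j−1] if the ends match, else max(dp[i+1][j], dp[i][j−1]):
dp[1][6] = 3. A witness is ant cat ant at positions 2,5,6.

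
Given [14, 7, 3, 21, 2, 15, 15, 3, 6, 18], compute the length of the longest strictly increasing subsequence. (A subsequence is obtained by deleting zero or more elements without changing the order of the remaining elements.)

4

Let dp[i] be the longest increasing subsequence ending at position i. Then dp = [1, 1, 1, 2, 1, 2, 2, 2, 3, 4].
The maximum is 4; one witness is 2, 3, 6, 18 at positions 5,8,9,10.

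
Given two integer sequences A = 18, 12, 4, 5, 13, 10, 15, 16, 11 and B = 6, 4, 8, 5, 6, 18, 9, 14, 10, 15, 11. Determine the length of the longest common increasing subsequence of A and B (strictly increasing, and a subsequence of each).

4

A longest common strictly increasing subsequence is 4, 5, 10, 15 (length 4); it appears in order in both A and B, and no longer such subsequence exists.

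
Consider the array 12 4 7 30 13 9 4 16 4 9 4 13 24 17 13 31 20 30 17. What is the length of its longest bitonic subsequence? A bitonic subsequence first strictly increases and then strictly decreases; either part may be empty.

One longest bitonic subsequence is 4, 7, 13, 16, 24, 31, 30, 17 (positions 2,3,5,8,13,16,18,19): it rises to 31 then falls. Length 8 is optimal.

8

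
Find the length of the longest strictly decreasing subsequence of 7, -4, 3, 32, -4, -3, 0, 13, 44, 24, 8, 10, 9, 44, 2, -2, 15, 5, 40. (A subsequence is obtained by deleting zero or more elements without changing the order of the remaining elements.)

6

Scanning left to right, the best length ending at each element is: 7→1, -4→2, 3→2, 32→1, -4→3, -3→3, 0→3, 13→2, 44→1, 24→2, 8→3, 10→3, 9→4, 44→1, 2→5, -2→6, 15→3, 5→5, 40→2.
So the longest decreasing subsequence has length 6, e.g. 32, 13, 10, 9, 2, -2.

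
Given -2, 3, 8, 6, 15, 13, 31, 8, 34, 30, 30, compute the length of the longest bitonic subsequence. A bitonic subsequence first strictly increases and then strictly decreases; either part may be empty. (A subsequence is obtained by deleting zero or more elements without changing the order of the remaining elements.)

7

Let inc[i] be the LIS ending at i and dec[i] the longest strictly decreasing subsequence starting at i. inc = [1, 2, 3, 3, 4, 4, 5, 4, 6, 5, 5], dec = [1, 1, 2, 1, 3, 2, 2, 1, 2, 1, 1].
max_i inc[i]+dec[i]−1 = 7, with one witness -2, 3, 8, 15, 31, 34, 30.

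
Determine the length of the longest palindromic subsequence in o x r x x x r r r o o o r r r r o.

One longest palindromic subsequence is orrrrooorrrro (positions 1,3,7,8,9,10,11,12,13,14,15,16,17); it reads the same forward and backward, and the interval DP gives dp[1][17] = 13.

13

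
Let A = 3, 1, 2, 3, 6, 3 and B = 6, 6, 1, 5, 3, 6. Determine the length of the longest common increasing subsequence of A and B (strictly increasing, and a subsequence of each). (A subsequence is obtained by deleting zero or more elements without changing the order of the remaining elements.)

For each value that appears in both, track the longest common increasing run ending there.
The best achievable length is 3; one witness is 1, 3, 6 (A-positions 2,4,5, B-positions 3,5,6).

3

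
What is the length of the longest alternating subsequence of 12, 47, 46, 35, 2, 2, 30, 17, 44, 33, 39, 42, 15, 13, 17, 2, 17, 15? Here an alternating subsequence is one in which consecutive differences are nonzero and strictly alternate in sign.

A longest alternating subsequence is 12, 47, 2, 30, 17, 44, 33, 39, 15, 17, 2, 17, 15 (positions 1,2,5,7,8,9,10,11,13,15,16,17,18); its 12 consecutive differences strictly alternate in sign, and length 13 is optimal.

13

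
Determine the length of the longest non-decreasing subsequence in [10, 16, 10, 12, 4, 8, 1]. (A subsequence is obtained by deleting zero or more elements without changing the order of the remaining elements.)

Scanning left to right, the best length ending at each element is: 10→1, 16→2, 10→2, 12→3, 4→1, 8→2, 1→1.
So the longest non-decreasing subsequence has length 3, e.g. 10, 10, 12.

3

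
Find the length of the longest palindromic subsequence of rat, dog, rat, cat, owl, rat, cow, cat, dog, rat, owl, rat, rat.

9

One longest palindromic subsequence is rat rat owl rat dog rat owl rat rat (positions 1,3,5,6,9,10,11,12,13); it reads the same forward and backward, and the interval DP gives dp[1][13] = 9.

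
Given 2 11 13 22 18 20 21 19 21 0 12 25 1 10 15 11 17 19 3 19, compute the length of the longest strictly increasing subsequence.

Scanning left to right, the best length ending at each element is: 2→1, 11→2, 13→3, 22→4, 18→4, 20→5, 21→6, 19→5, 21→6, 0→1, 12→3, 25→7, 1→2, 10→3, 15→4, 11→4, 17→5, 19→6, 3→3, 19→6.
So the longest increasing subsequence has length 7, e.g. 2, 11, 13, 18, 20, 21, 25.

7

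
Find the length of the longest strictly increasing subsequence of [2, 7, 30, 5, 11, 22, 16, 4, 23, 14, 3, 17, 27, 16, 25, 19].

6

Let dp[i] be the longest increasing subsequence ending at position i. Then dp = [1, 2, 3, 2, 3, 4, 4, 2, 5, 4, 2, 5, 6, 5, 6, 6].
The maximum is 6; one witness is 2, 7, 11, 22, 23, 27 at positions 1,2,5,6,9,13.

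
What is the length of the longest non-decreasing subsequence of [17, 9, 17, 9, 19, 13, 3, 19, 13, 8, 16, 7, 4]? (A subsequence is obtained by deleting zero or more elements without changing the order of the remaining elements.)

Let dp[i] be the longest non-decreasing subsequence ending at position i. Then dp = [1, 1, 2, 2, 3, 3, 1, 4, 4, 2, 5, 2, 2].
The maximum is 5; one witness is 9, 9, 13, 13, 16 at positions 2,4,6,9,11.

5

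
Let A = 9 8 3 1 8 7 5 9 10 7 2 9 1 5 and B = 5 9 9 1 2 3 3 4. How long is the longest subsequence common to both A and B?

4

Backtracking the LCS table gives one alignment: 5 (A7,B1) → 9 (A8,B2) → 9 (A12,B3) → 1 (A13,B4).
So the longest common subsequence has length 4.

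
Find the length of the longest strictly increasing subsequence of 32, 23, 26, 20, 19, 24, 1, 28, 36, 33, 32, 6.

Let dp[i] be the longest increasing subsequence ending at position i. Then dp = [1, 1, 2, 1, 1, 2, 1, 3, 4, 4, 4, 2].
The maximum is 4; one witness is 23, 26, 28, 36 at positions 2,3,8,9.

4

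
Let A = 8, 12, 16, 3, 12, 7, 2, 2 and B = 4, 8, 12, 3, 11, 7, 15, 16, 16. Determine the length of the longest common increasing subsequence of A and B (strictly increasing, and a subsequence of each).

3

A longest common strictly increasing subsequence is 8, 12, 16 (length 3); it appears in order in both A and B, and no longer such subsequence exists.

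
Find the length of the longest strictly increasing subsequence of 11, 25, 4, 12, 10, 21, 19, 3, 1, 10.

3

One longest increasing subsequence is 11, 12, 21 (positions 1,4,6), of length 3; no longer one exists.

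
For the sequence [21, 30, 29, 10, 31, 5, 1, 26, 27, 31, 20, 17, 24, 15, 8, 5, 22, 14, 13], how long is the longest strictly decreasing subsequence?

8

Let dp[i] be the longest decreasing subsequence ending at position i. Then dp = [1, 1, 2, 3, 1, 4, 5, 3, 3, 1, 4, 5, 4, 6, 7, 8, 5, 7, 8].
The maximum is 8; one witness is 30, 29, 26, 20, 17, 15, 8, 5 at positions 2,3,8,11,12,14,15,16.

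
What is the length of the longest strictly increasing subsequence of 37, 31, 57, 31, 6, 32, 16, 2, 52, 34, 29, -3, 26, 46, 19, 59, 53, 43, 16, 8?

5

Scanning left to right, the best length ending at each element is: 37→1, 31→1, 57→2, 31→1, 6→1, 32→2, 16→2, 2→1, 52→3, 34→3, 29→3, -3→1, 26→3, 46→4, 19→3, 59→5, 53→5, 43→4, 16→2, 8→2.
So the longest increasing subsequence has length 5, e.g. 31, 32, 34, 46, 59.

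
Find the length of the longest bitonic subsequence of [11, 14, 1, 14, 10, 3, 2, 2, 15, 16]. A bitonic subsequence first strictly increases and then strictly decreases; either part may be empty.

Let inc[i] be the LIS ending at i and dec[i] the longest strictly decreasing subsequence starting at i. inc = [1, 2, 1, 2, 2, 2, 2, 2, 3, 4], dec = [4, 4, 1, 4, 3, 2, 1, 1, 1, 1].
max_i inc[i]+dec[i]−1 = 5, with one witness 11, 14, 10, 3, 2.

5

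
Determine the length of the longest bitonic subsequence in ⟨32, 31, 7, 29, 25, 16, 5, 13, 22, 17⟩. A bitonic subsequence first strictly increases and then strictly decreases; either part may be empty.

6

One longest bitonic subsequence is 32, 31, 29, 25, 22, 17 (positions 1,2,4,5,9,10): it rises to 32 then falls. Length 6 is optimal.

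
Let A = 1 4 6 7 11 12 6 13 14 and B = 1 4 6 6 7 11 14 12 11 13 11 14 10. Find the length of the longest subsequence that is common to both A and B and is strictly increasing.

8

A longest common strictly increasing subsequence is 1, 4, 6, 7, 11, 12, 13, 14 (length 8); it appears in order in both A and B, and no longer such subsequence exists.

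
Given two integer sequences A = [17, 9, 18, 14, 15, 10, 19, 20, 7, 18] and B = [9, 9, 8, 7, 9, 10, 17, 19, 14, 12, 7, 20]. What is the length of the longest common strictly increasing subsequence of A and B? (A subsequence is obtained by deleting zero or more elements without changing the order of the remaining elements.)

For each value that appears in both, track the longest common increasing run ending there.
The best achievable length is 4; one witness is 9, 10, 19, 20 (A-positions 2,6,7,8, B-positions 1,6,8,12).

4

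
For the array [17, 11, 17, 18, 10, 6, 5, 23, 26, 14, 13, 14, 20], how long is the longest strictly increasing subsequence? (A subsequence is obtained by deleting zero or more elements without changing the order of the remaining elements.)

5

Scanning left to right, the best length ending at each element is: 17→1, 11→1, 17→2, 18→3, 10→1, 6→1, 5→1, 23→4, 26→5, 14→2, 13→2, 14→3, 20→4.
So the longest increasing subsequence has length 5, e.g. 11, 17, 18, 23, 26.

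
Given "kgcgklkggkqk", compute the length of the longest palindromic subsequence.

Using dp[i][j] = 2 + dp[i+1][j−1] if the ends match, else max(dp[i+1][j], dp[i][j−1]):
dp[1][12] = 9. A witness is kggklkggk at positions 1,2,4,5,6,7,8,9,12.

9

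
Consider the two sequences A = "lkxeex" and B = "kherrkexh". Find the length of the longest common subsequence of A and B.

4

A longest common subsequence is keex (length 4); the LCS DP confirms no longer common subsequence exists.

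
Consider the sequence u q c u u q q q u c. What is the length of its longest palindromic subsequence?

Using dp[i][j] = 2 + dp[i+1][j−1] if the ends match, else max(dp[i+1][j], dp[i][j−1]):
dp[1][10] = 7. A witness is cuqqquc at positions 3,4,6,7,8,9,10.

7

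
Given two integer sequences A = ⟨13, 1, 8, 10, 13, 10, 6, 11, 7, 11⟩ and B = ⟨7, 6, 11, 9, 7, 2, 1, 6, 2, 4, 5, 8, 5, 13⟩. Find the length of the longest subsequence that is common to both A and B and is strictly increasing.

3

For each value that appears in both, track the longest common increasing run ending there.
The best achievable length is 3; one witness is 1, 8, 13 (A-positions 2,3,5, B-positions 7,12,14).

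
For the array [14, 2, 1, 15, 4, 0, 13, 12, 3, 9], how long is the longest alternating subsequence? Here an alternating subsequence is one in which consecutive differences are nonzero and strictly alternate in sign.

Track the best alternating length ending on an up-step vs a down-step at each position: up/down = 1/1, 1/2, 1/2, 3/1, 3/4, 1/4, 5/4, 5/6, 5/6, 7/6.
The maximum over both is 7; one such subsequence is 14, 2, 15, 4, 13, 3, 9.

7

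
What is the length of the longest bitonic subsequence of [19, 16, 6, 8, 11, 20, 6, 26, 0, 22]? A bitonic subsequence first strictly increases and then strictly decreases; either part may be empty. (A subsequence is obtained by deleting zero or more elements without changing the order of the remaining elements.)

6

Let inc[i] be the LIS ending at i and dec[i] the longest strictly decreasing subsequence starting at i. inc = [1, 1, 1, 2, 3, 4, 1, 5, 1, 5], dec = [5, 4, 2, 3, 3, 3, 2, 2, 1, 1].
max_i inc[i]+dec[i]−1 = 6, with one witness 6, 8, 11, 20, 6, 0.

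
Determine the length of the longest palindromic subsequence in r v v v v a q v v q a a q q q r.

One longest palindromic subsequence is rqqaaqqr (positions 1,7,10,11,12,14,15,16); it reads the same forward and backward, and the interval DP gives dp[1][16] = 8.

8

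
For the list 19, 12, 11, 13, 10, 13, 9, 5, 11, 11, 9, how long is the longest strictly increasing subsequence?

Let dp[i] be the longest increasing subsequence ending at position i. Then dp = [1, 1, 1, 2, 1, 2, 1, 1, 2, 2, 2].
The maximum is 2; one witness is 12, 13 at positions 2,4.

2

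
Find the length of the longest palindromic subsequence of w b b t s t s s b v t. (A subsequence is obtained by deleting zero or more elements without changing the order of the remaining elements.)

Using dp[i][j] = 2 + dp[i+1][j−1] if the ends match, else max(dp[i+1][j], dp[i][j−1]):
dp[1][11] = 5. A witness is tssst at positions 4,5,7,8,11.

5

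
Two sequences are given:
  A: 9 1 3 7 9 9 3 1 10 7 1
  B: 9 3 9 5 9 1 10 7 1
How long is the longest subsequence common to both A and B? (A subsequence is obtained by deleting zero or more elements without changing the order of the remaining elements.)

A longest common subsequence is 9, 3, 9, 9, 1, 10, 7, 1 (length 8); the LCS DP confirms no longer common subsequence exists.

8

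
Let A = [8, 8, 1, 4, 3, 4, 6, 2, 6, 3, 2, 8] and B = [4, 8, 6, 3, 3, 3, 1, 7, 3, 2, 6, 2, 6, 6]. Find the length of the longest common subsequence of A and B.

A longest common subsequence is 8, 1, 3, 6, 2, 6 (length 6); the LCS DP confirms no longer common subsequence exists.

6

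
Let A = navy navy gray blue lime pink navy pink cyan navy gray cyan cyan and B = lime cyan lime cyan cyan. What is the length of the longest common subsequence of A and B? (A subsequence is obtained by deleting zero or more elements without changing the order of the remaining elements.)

A longest common subsequence is lime, cyan, cyan, cyan (length 4); the LCS DP confirms no longer common subsequence exists.

4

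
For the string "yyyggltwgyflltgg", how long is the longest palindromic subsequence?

8

One longest palindromic subsequence is ggtlltgg (positions 4,5,7,12,13,14,15,16); it reads the same forward and backward, and the interval DP gives dp[1][16] = 8.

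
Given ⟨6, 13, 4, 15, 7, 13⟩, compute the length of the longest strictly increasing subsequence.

Let dp[i] be the longest increasing subsequence ending at position i. Then dp = [1, 2, 1, 3, 2, 3].
The maximum is 3; one witness is 6, 13, 15 at positions 1,2,4.

3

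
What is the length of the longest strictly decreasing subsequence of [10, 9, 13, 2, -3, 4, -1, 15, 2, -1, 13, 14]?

5

Let dp[i] be the longest decreasing subsequence ending at position i. Then dp = [1, 2, 1, 3, 4, 3, 4, 1, 4, 5, 2, 2].
The maximum is 5; one witness is 10, 9, 4, 2, -1 at positions 1,2,6,9,10.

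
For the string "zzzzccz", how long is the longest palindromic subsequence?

5

One longest palindromic subsequence is zzzzz (positions 1,2,3,4,7); it reads the same forward and backward, and the interval DP gives dp[1][7] = 5.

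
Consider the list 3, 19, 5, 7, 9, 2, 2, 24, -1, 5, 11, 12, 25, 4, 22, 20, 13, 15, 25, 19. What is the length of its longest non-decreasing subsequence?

9

Scanning left to right, the best length ending at each element is: 3→1, 19→2, 5→2, 7→3, 9→4, 2→1, 2→2, 24→5, -1→1, 5→3, 11→5, 12→6, 25→7, 4→3, 22→7, 20→7, 13→7, 15→8, 25→9, 19→9.
So the longest non-decreasing subsequence has length 9, e.g. 3, 5, 7, 9, 11, 12, 13, 15, 25.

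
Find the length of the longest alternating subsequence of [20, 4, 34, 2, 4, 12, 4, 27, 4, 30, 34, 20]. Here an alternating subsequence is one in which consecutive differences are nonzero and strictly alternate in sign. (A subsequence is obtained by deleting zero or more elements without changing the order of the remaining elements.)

10

Track the best alternating length ending on an up-step vs a down-step at each position: up/down = 1/1, 1/2, 3/1, 1/4, 5/4, 5/4, 5/6, 7/4, 5/8, 9/4, 9/1, 9/10.
The maximum over both is 10; one such subsequence is 20, 4, 34, 2, 12, 4, 27, 4, 30, 20.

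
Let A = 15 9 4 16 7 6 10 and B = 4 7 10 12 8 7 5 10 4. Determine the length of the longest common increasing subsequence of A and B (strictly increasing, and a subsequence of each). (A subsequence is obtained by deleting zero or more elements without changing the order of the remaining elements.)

A longest common strictly increasing subsequence is 4, 7, 10 (length 3); it appears in order in both A and B, and no longer such subsequence exists.

3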